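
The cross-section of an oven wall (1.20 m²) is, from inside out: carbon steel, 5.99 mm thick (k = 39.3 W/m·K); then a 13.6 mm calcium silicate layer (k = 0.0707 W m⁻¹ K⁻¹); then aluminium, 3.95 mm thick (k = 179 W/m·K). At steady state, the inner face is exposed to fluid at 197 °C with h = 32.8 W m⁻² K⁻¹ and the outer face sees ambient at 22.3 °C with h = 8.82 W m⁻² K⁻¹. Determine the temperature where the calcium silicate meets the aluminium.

T = 81.2 °C

Treat each layer as a resistance in series:
  R_conv,in = 1/(hA) = 1/(32.8·1.20) = 0.02541 K/W
  R_carbon steel = L/(kA) = 0.00599/(39.3·1.20) = 1.270×10^-4 K/W
  R_calcium silicate = L/(kA) = 0.0136/(0.0707·1.20) = 0.1603 K/W
  R_aluminium = L/(kA) = 0.00395/(179·1.20) = 1.839×10^-5 K/W
  R_conv,out = 1/(hA) = 1/(8.82·1.20) = 0.09448 K/W
ΣR = 0.02541 + 1.270×10^-4 + 0.1603 + 1.839×10^-5 + 0.09448 = 0.2803 K/W
Q = ΔT/ΣR = (197 °C − 22.3 °C)/0.2803 = 623.3 W
From the inner boundary to the calcium silicate/aluminium interface, ΣR_partial = 0.1858 K/W.
T_interface = T_in − Q·ΣR_partial = 197 °C − (623.3)(0.1858) = 81.2 °C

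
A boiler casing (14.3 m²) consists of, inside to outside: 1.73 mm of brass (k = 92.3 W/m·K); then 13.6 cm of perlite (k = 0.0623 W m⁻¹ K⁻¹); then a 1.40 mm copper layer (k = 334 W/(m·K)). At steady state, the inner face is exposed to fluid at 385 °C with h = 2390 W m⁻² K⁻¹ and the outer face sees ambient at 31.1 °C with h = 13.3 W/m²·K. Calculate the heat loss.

Q = 2240 W

Series thermal resistances, inner to outer:
  R_conv,in = 1/(hA) = 1/(2390·14.3) = 2.926×10^-5 K/W
  R_brass = L/(kA) = 0.00173/(92.3·14.3) = 1.311×10^-6 K/W
  R_perlite = L/(kA) = 0.136/(0.0623·14.3) = 0.1527 K/W
  R_copper = L/(kA) = 0.00140/(334·14.3) = 2.931×10^-7 K/W
  R_conv,out = 1/(hA) = 1/(13.3·14.3) = 0.005258 K/W
ΣR = 2.926×10^-5 + 1.311×10^-6 + 0.1527 + 2.931×10^-7 + 0.005258 = 0.1580 K/W
Q = ΔT/ΣR = (385 °C − 31.1 °C)/0.1580 = 2240 W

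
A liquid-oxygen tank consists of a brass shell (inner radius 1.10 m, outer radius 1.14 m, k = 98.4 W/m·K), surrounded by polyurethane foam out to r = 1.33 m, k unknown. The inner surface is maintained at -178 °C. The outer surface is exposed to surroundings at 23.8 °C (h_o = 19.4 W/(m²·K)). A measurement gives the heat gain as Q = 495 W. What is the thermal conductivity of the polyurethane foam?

k = 0.0246 W/m·K

ΣR = ΔT/Q = |-178 − 23.8|/495 = 0.4077 K/W
Known resistances:
  R_brass = (1/1.10 − 1/1.14)/(4πk) = 0.03190/(4π·98.4) = 2.580×10^-5 K/W
  R_conv,out = 1/(4πr²h) = 1/(4π·1.33²·19.4) = 0.002319 K/W
R_polyurethane foam = ΣR − ΣR_known = 0.4077 − 0.002345 = 0.4054 K/W
(1/r₁−1/r₂)/(4πk) = 0.4054 ⇒ k = 0.1253/(4π·0.4054) = 0.0246 W/m·K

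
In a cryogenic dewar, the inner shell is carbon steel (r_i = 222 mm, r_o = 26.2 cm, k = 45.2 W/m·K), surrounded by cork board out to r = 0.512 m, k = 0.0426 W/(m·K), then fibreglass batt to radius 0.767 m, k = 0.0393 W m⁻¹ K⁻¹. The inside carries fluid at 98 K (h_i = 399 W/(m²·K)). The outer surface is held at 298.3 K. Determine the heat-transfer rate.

Q = 41.7 W

Resistance network (inner→outer):
  R_conv,in = 1/(4πr²h) = 1/(4π·0.222²·399) = 0.004047 K/W
  R_carbon steel = (1/0.222 − 1/0.262)/(4πk) = 0.6877/(4π·45.2) = 0.001211 K/W
  R_cork board = (1/0.262 − 1/0.512)/(4πk) = 1.864/(4π·0.0426) = 3.481 K/W
  R_fibreglass batt = (1/0.512 − 1/0.767)/(4πk) = 0.6493/(4π·0.0393) = 1.315 K/W
ΣR = 0.004047 + 0.001211 + 3.481 + 1.315 = 4.801 K/W
Q = ΔT/ΣR = (98 K − 298.3 K)/4.801 = -41.7 W
(Negative Q ⇒ heat flows inward; heat gain = 41.7 W.)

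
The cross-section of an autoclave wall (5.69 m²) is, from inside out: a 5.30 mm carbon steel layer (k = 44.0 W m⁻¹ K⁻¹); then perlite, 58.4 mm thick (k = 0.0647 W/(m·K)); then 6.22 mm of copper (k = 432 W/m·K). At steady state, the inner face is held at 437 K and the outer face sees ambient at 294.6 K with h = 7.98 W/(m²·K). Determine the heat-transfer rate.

Treat each layer as a resistance in series:
  R_carbon steel = L/(kA) = 0.00530/(44.0·5.69) = 2.117×10^-5 K/W
  R_perlite = L/(kA) = 0.0584/(0.0647·5.69) = 0.1586 K/W
  R_copper = L/(kA) = 0.00622/(432·5.69) = 2.530×10^-6 K/W
  R_conv,out = 1/(hA) = 1/(7.98·5.69) = 0.02202 K/W
ΣR = 2.117×10^-5 + 0.1586 + 2.530×10^-6 + 0.02202 = 0.1806 K/W
Q = ΔT/ΣR = (437 K − 294.6 K)/0.1806 = 788 W

Q = 788 W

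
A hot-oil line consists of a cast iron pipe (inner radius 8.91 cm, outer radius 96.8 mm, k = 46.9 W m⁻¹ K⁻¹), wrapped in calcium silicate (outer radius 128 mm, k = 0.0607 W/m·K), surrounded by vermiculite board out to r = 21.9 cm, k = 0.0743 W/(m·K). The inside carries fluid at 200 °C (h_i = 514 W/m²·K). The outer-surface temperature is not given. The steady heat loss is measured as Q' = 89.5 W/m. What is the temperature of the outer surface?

T_out = 31.1 °C

Sum the resistances:
  R'_conv,in = 1/(2πr h) = 1/(2π·0.0891·514) = 0.003475 m·K/W
  R'_cast iron = ln(0.0968/0.0891)/(2πk) = 0.08289/(2π·46.9) = 2.813×10^-4 m·K/W
  R'_calcium silicate = ln(0.128/0.0968)/(2πk) = 0.2794/(2π·0.0607) = 0.7325 m·K/W
  R'_vermiculite board = ln(0.219/0.128)/(2πk) = 0.5370/(2π·0.0743) = 1.150 m·K/W
ΣR = 1.887 m·K/W
ΔT = Q'·ΣR = 89.5 × 1.887 = 168.9 K
Heat flows outward, so T_out = T_in − ΔT = 200 − 168.9 = 31.1 °C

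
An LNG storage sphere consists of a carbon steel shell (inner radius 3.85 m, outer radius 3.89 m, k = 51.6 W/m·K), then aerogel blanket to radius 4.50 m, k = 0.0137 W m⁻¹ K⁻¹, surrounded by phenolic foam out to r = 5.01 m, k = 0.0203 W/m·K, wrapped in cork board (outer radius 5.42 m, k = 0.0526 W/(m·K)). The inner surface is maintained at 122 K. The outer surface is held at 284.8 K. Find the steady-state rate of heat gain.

Q = 519 W

Resistance network (inner→outer):
  R_carbon steel = (1/3.85 − 1/3.89)/(4πk) = 0.002671/(4π·51.6) = 4.119×10^-6 K/W
  R_aerogel blanket = (1/3.89 − 1/4.50)/(4πk) = 0.03485/(4π·0.0137) = 0.2024 K/W
  R_phenolic foam = (1/4.50 − 1/5.01)/(4πk) = 0.02262/(4π·0.0203) = 0.08868 K/W
  R_cork board = (1/5.01 − 1/5.42)/(4πk) = 0.01510/(4π·0.0526) = 0.02284 K/W
ΣR = 4.119×10^-6 + 0.2024 + 0.08868 + 0.02284 = 0.3139 K/W
Q = ΔT/ΣR = (122 K − 284.8 K)/0.3139 = -519 W
(Negative Q ⇒ heat flows inward; heat gain = 519 W.)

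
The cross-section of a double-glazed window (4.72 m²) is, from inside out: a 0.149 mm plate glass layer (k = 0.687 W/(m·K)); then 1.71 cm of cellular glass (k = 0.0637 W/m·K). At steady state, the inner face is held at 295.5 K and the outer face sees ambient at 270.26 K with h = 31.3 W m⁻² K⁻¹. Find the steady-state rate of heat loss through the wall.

Q = 396 W

Series thermal resistances, inner to outer:
  R_plate glass = L/(kA) = 1.49×10^-4/(0.687·4.72) = 4.595×10^-5 K/W
  R_cellular glass = L/(kA) = 0.0171/(0.0637·4.72) = 0.05687 K/W
  R_conv,out = 1/(hA) = 1/(31.3·4.72) = 0.006769 K/W
ΣR = 4.595×10^-5 + 0.05687 + 0.006769 = 0.06368 K/W
Q = ΔT/ΣR = (295.5 K − 270.26 K)/0.06368 = 396 W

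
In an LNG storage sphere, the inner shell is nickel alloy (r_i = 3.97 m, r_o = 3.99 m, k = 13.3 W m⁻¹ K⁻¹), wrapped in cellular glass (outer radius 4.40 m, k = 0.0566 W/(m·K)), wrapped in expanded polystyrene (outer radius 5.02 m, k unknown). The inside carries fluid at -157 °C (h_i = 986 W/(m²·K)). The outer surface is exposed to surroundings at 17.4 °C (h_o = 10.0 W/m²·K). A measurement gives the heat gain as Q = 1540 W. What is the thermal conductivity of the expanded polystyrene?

k = 0.0279 W/m·K

ΣR = ΔT/Q = |-157 − 17.4|/1540 = 0.1132 K/W
Known resistances:
  R_conv,in = 1/(4πr²h) = 1/(4π·3.97²·986) = 5.121×10^-6 K/W
  R_nickel alloy = (1/3.97 − 1/3.99)/(4πk) = 0.001263/(4π·13.3) = 7.554×10^-6 K/W
  R_cellular glass = (1/3.99 − 1/4.40)/(4πk) = 0.02335/(4π·0.0566) = 0.03283 K/W
  R_conv,out = 1/(4πr²h) = 1/(4π·5.02²·10.0) = 3.158×10^-4 K/W
R_expanded polystyrene = ΣR − ΣR_known = 0.1132 − 0.03316 = 0.08004 K/W
(1/r₁−1/r₂)/(4πk) = 0.08004 ⇒ k = 0.02807/(4π·0.08004) = 0.0279 W/m·K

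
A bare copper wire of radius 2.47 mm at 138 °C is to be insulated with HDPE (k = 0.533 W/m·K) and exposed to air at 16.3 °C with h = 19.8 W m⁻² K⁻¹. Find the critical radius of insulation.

r_cr = 2.69 cm

For a cylinder, r_cr = k_ins/h = 0.533/19.8 = 0.0269 m = 2.69 cm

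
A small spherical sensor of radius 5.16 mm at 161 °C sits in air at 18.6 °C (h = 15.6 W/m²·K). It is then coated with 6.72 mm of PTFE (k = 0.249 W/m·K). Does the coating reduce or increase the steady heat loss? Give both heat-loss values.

increases: 0.743 → 2.00 W

Critical radius for a sphere: r_cr = 2k/h = 0.0319 m = 3.19 cm.
Outer radius after coating: r₂ = 0.00516 + 0.00672 = 0.01188 m.
Since r₁ < r_cr and r₂ ≤ r_cr, the coating moves toward the maximum at r_cr — heat loss rises.
Bare: R = 1/(4πr₁²h) = 191.6 K/W; Q = 142.4/191.6 = 0.743 W.
Coated: R = R_cond + R_conv = 71.18 K/W; Q = 142.4/71.18 = 2.00 W.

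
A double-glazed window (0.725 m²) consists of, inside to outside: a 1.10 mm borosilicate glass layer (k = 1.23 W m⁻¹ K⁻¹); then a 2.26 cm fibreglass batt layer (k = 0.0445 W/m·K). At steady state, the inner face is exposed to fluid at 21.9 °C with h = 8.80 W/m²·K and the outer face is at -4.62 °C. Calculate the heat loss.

Q = 30.9 W

Treat each layer as a resistance in series:
  R_conv,in = 1/(hA) = 1/(8.80·0.725) = 0.1567 K/W
  R_borosilicate glass = L/(kA) = 0.00110/(1.23·0.725) = 0.001234 K/W
  R_fibreglass batt = L/(kA) = 0.0226/(0.0445·0.725) = 0.7005 K/W
ΣR = 0.1567 + 0.001234 + 0.7005 = 0.8584 K/W
Q = ΔT/ΣR = (21.9 °C − -4.62 °C)/0.8584 = 30.9 W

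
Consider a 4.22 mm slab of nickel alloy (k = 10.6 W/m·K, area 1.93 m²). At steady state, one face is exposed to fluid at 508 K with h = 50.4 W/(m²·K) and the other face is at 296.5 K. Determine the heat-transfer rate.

Resistance network (inner→outer):
  R_conv,in = 1/(hA) = 1/(50.4·1.93) = 0.01028 K/W
  R_nickel alloy = L/(kA) = 0.00422/(10.6·1.93) = 2.063×10^-4 K/W
ΣR = 0.01028 + 2.063×10^-4 = 0.01049 K/W
Q = ΔT/ΣR = (508 K − 296.5 K)/0.01049 = 20200 W

Q = 20200 W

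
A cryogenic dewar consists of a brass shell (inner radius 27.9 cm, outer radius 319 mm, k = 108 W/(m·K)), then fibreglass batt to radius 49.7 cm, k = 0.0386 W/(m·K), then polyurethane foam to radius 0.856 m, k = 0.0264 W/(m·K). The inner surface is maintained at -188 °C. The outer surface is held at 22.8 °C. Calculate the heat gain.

Q = 43.4 W

Resistance network (inner→outer):
  R_brass = (1/0.279 − 1/0.319)/(4πk) = 0.4494/(4π·108) = 3.312×10^-4 K/W
  R_fibreglass batt = (1/0.319 − 1/0.497)/(4πk) = 1.123/(4π·0.0386) = 2.315 K/W
  R_polyurethane foam = (1/0.497 − 1/0.856)/(4πk) = 0.8438/(4π·0.0264) = 2.544 K/W
ΣR = 3.312×10^-4 + 2.315 + 2.544 = 4.859 K/W
Q = ΔT/ΣR = (-188 °C − 22.8 °C)/4.859 = -43.4 W
(Negative Q ⇒ heat flows inward; heat gain = 43.4 W.)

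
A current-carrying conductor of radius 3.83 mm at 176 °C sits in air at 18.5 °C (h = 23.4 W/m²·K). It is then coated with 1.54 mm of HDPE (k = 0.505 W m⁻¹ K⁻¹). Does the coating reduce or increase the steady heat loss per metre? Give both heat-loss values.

Critical radius for a cylinder: r_cr = k/h = 0.0216 m = 2.16 cm.
Outer radius after coating: r₂ = 0.00383 + 0.00154 = 0.00537 m.
Since r₁ < r_cr and r₂ ≤ r_cr, the coating moves toward the maximum at r_cr — heat loss rises.
Bare: R = 1/(2πr₁h) = 1.776 m·K/W; Q = 157.5/1.776 = 88.7 W/m.
Coated: R = R_cond + R_conv = 1.373 m·K/W; Q = 157.5/1.373 = 115 W/m.

increases: 88.7 → 115 W/m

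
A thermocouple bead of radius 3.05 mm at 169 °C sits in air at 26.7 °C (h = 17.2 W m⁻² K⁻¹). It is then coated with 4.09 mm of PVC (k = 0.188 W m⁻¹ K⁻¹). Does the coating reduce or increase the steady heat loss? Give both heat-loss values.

increases: 0.286 → 0.836 W

Critical radius for a sphere: r_cr = 2k/h = 0.0219 m = 2.19 cm.
Outer radius after coating: r₂ = 0.00305 + 0.00409 = 0.00714 m.
Since r₁ < r_cr and r₂ ≤ r_cr, the coating moves toward the maximum at r_cr — heat loss rises.
Bare: R = 1/(4πr₁²h) = 497.3 K/W; Q = 142.3/497.3 = 0.286 W.
Coated: R = R_cond + R_conv = 170.3 K/W; Q = 142.3/170.3 = 0.836 W.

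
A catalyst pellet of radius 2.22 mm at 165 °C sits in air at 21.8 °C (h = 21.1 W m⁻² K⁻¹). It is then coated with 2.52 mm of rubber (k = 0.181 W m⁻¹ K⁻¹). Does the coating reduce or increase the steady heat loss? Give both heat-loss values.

Critical radius for a sphere: r_cr = 2k/h = 0.0172 m = 1.72 cm.
Outer radius after coating: r₂ = 0.00222 + 0.00252 = 0.00474 m.
Since r₁ < r_cr and r₂ ≤ r_cr, the coating moves toward the maximum at r_cr — heat loss rises.
Bare: R = 1/(4πr₁²h) = 765.2 K/W; Q = 143.2/765.2 = 0.187 W.
Coated: R = R_cond + R_conv = 273.1 K/W; Q = 143.2/273.1 = 0.524 W.

increases: 0.187 → 0.524 W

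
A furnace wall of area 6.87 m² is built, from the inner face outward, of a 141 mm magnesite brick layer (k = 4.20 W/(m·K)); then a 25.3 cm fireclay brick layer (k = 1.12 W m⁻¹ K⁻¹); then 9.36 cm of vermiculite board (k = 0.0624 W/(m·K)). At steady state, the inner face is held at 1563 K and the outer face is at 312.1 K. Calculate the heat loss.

Q = 4880 W

Treat each layer as a resistance in series:
  R_magnesite brick = L/(kA) = 0.141/(4.20·6.87) = 0.004887 K/W
  R_fireclay brick = L/(kA) = 0.253/(1.12·6.87) = 0.03288 K/W
  R_vermiculite board = L/(kA) = 0.0936/(0.0624·6.87) = 0.2183 K/W
ΣR = 0.004887 + 0.03288 + 0.2183 = 0.2561 K/W
Q = ΔT/ΣR = (1563 K − 312.1 K)/0.2561 = 4880 W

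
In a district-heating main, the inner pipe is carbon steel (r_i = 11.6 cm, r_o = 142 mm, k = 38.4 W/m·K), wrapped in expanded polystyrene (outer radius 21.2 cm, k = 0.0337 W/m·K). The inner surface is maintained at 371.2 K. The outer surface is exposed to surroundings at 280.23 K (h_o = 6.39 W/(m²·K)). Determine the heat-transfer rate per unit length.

Series thermal resistances, inner to outer:
  R'_carbon steel = ln(0.142/0.116)/(2πk) = 0.2022/(2π·38.4) = 8.382×10^-4 m·K/W
  R'_expanded polystyrene = ln(0.212/0.142)/(2πk) = 0.4008/(2π·0.0337) = 1.893 m·K/W
  R'_conv,out = 1/(2πr h) = 1/(2π·0.212·6.39) = 0.1175 m·K/W
ΣR = 8.382×10^-4 + 1.893 + 0.1175 = 2.011 m·K/W
Q' = ΔT/ΣR = (371.2 K − 280.23 K)/2.011 = 45.2 W/m

Q' = 45.2 W/m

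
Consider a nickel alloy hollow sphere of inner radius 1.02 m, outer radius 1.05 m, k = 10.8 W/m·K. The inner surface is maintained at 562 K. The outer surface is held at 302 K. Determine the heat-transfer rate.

Q = 1260 kW

Q = 4πk·ΔT/(1/r₁ − 1/r₂) = 4π × 10.8 × 260 / (1/1.02 − 1/1.05) = 1.26×10^6 W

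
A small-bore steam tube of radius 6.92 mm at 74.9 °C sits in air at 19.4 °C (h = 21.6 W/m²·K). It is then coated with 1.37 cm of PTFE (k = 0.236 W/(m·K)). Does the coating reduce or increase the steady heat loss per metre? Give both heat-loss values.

reduces: 52.1 → 50.7 W/m

Critical radius for a cylinder: r_cr = k/h = 0.0109 m = 1.09 cm.
Outer radius after coating: r₂ = 0.00692 + 0.0137 = 0.02062 m.
r₁ < r_cr < r₂: heat loss rises to a maximum at r_cr then falls. Whether the coating helps depends on whether Q(r₂) has dropped back below Q(r₁).
Bare: R = 1/(2πr₁h) = 1.065 m·K/W; Q = 55.5/1.065 = 52.1 W/m.
Coated: R = R_cond + R_conv = 1.094 m·K/W; Q = 55.5/1.094 = 50.7 W/m.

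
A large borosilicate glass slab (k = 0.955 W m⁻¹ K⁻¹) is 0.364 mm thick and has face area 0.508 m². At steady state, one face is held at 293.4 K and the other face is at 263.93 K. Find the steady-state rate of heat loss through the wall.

Q = kA·ΔT/L = 0.955 × 0.508 × |293.4 K − 263.93 K| / 3.64×10^-4 = 39300 W

Q = 39.3 kW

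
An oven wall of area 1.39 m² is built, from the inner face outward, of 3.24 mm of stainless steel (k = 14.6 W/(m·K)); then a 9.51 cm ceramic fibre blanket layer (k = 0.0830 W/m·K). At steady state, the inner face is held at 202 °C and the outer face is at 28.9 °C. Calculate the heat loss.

Q = 210 W

Treat each layer as a resistance in series:
  R_stainless steel = L/(kA) = 0.00324/(14.6·1.39) = 1.597×10^-4 K/W
  R_ceramic fibre blanket = L/(kA) = 0.0951/(0.0830·1.39) = 0.8243 K/W
ΣR = 1.597×10^-4 + 0.8243 = 0.8245 K/W
Q = ΔT/ΣR = (202 °C − 28.9 °C)/0.8245 = 210 W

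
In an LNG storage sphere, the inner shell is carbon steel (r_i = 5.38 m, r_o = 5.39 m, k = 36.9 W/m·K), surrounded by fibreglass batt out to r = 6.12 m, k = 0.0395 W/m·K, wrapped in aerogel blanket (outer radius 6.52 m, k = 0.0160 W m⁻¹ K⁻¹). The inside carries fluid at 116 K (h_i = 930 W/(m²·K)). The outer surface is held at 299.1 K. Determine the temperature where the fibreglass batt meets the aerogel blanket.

T = 202.4 K

Treat each layer as a resistance in series:
  R_conv,in = 1/(4πr²h) = 1/(4π·5.38²·930) = 2.956×10^-6 K/W
  R_carbon steel = (1/5.38 − 1/5.39)/(4πk) = 3.448×10^-4/(4π·36.9) = 7.437×10^-7 K/W
  R_fibreglass batt = (1/5.39 − 1/6.12)/(4πk) = 0.02213/(4π·0.0395) = 0.04458 K/W
  R_aerogel blanket = (1/6.12 − 1/6.52)/(4πk) = 0.01002/(4π·0.0160) = 0.04986 K/W
ΣR = 2.956×10^-6 + 7.437×10^-7 + 0.04458 + 0.04986 = 0.09444 K/W
Q = ΔT/ΣR = (116 K − 299.1 K)/0.09444 = -1939 W
From the inner boundary to the fibreglass batt/aerogel blanket interface, ΣR_partial = 0.04458 K/W.
T_interface = T_in − Q·ΣR_partial = 116 K − (-1939)(0.04458) = 202.4 K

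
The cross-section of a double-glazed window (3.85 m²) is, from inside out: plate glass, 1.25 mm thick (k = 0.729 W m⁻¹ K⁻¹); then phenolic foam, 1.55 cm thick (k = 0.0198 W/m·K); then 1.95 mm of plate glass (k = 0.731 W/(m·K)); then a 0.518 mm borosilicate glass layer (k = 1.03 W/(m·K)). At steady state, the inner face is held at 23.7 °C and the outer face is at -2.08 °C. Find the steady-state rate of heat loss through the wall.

Q = 126 W

Series thermal resistances, inner to outer:
  R_plate glass = L/(kA) = 0.00125/(0.729·3.85) = 4.454×10^-4 K/W
  R_phenolic foam = L/(kA) = 0.0155/(0.0198·3.85) = 0.2033 K/W
  R_plate glass = L/(kA) = 0.00195/(0.731·3.85) = 6.929×10^-4 K/W
  R_borosilicate glass = L/(kA) = 5.18×10^-4/(1.03·3.85) = 1.306×10^-4 K/W
ΣR = 4.454×10^-4 + 0.2033 + 6.929×10^-4 + 1.306×10^-4 = 0.2046 K/W
Q = ΔT/ΣR = (23.7 °C − -2.08 °C)/0.2046 = 126 W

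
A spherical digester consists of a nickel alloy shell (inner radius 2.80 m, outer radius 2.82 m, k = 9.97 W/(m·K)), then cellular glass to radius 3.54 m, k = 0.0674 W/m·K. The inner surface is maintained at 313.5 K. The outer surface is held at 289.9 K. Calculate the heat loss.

Q = 277 W

Series thermal resistances, inner to outer:
  R_nickel alloy = (1/2.80 − 1/2.82)/(4πk) = 0.002533/(4π·9.97) = 2.022×10^-5 K/W
  R_cellular glass = (1/2.82 − 1/3.54)/(4πk) = 0.07212/(4π·0.0674) = 0.08516 K/W
ΣR = 2.022×10^-5 + 0.08516 = 0.08518 K/W
Q = ΔT/ΣR = (313.5 K − 289.9 K)/0.08518 = 277 W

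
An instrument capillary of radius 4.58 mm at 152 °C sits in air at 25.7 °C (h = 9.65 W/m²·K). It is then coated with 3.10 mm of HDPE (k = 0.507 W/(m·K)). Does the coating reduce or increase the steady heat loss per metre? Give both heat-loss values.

Critical radius for a cylinder: r_cr = k/h = 0.0525 m = 5.25 cm.
Outer radius after coating: r₂ = 0.00458 + 0.00310 = 0.00768 m.
Since r₁ < r_cr and r₂ ≤ r_cr, the coating moves toward the maximum at r_cr — heat loss rises.
Bare: R = 1/(2πr₁h) = 3.601 m·K/W; Q = 126.3/3.601 = 35.1 W/m.
Coated: R = R_cond + R_conv = 2.310 m·K/W; Q = 126.3/2.310 = 54.7 W/m.

increases: 35.1 → 54.7 W/m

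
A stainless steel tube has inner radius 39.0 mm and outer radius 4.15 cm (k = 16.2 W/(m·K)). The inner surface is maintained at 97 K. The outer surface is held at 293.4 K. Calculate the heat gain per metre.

Q' = 2πk·ΔT/ln(r₂/r₁) = 2π × 16.2 × 196.4 / ln(0.0415/0.0390) = 3.22×10^5 W/m

Q' = 322 kW/m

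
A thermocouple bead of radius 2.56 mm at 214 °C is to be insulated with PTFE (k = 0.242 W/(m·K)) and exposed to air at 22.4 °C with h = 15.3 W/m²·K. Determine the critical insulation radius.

r_cr = 3.16 cm

For a sphere, r_cr = 2k_ins/h = 2·0.242/15.3 = 0.0316 m = 3.16 cm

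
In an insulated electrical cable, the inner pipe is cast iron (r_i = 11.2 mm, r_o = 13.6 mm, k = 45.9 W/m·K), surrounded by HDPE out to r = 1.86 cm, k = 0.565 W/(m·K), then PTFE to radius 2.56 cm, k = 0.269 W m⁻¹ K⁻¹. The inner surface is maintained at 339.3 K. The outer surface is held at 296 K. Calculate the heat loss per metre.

Q' = 156 W/m

Series thermal resistances, inner to outer:
  R'_cast iron = ln(0.0136/0.0112)/(2πk) = 0.1942/(2π·45.9) = 6.732×10^-4 m·K/W
  R'_HDPE = ln(0.0186/0.0136)/(2πk) = 0.3131/(2π·0.565) = 0.08819 m·K/W
  R'_PTFE = ln(0.0256/0.0186)/(2πk) = 0.3194/(2π·0.269) = 0.1890 m·K/W
ΣR = 6.732×10^-4 + 0.08819 + 0.1890 = 0.2779 m·K/W
Q' = ΔT/ΣR = (339.3 K − 296 K)/0.2779 = 156 W/m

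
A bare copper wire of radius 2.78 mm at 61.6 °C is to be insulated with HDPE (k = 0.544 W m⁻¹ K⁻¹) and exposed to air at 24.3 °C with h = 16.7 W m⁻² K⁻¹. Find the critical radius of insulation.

r_cr = 3.26 cm

For a cylinder, r_cr = k_ins/h = 0.544/16.7 = 0.0326 m = 3.26 cm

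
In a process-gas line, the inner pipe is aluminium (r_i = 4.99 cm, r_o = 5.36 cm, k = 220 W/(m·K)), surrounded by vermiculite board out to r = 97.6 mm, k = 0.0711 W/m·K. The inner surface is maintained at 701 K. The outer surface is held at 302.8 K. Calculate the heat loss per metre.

Series thermal resistances, inner to outer:
  R'_aluminium = ln(0.0536/0.0499)/(2πk) = 0.07153/(2π·220) = 5.175×10^-5 m·K/W
  R'_vermiculite board = ln(0.0976/0.0536)/(2πk) = 0.5993/(2π·0.0711) = 1.342 m·K/W
ΣR = 5.175×10^-5 + 1.342 = 1.342 m·K/W
Q' = ΔT/ΣR = (701 K − 302.8 K)/1.342 = 297 W/m

Q' = 297 W/m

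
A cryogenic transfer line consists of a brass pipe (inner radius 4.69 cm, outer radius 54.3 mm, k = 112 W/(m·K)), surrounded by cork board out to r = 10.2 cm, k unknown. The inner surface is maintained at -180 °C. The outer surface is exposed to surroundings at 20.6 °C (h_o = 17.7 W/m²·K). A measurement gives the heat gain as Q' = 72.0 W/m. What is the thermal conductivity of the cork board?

k = 0.0372 W/m·K

ΣR = ΔT/Q' = |-180 − 20.6|/72.0 = 2.786 m·K/W
Known resistances:
  R'_brass = ln(0.0543/0.0469)/(2πk) = 0.1465/(2π·112) = 2.082×10^-4 m·K/W
  R'_conv,out = 1/(2πr h) = 1/(2π·0.102·17.7) = 0.08815 m·K/W
R_cork board = ΣR − ΣR_known = 2.786 − 0.08836 = 2.698 m·K/W
ln(r₂/r₁)/(2πk) = 2.698 ⇒ k = 0.6304/(2π·2.698) = 0.0372 W/m·K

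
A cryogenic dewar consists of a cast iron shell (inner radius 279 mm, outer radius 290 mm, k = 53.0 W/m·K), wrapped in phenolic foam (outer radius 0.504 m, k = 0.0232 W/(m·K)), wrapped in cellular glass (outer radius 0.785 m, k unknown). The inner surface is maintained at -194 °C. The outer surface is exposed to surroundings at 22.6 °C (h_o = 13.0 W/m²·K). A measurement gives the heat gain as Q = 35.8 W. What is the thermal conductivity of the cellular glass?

k = 0.0555 W/m·K

ΣR = ΔT/Q = |-194 − 22.6|/35.8 = 6.050 K/W
Known resistances:
  R_cast iron = (1/0.279 − 1/0.290)/(4πk) = 0.1360/(4π·53.0) = 2.041×10^-4 K/W
  R_phenolic foam = (1/0.290 − 1/0.504)/(4πk) = 1.464/(4π·0.0232) = 5.022 K/W
  R_conv,out = 1/(4πr²h) = 1/(4π·0.785²·13.0) = 0.009934 K/W
R_cellular glass = ΣR − ΣR_known = 6.050 − 5.032 = 1.018 K/W
(1/r₁−1/r₂)/(4πk) = 1.018 ⇒ k = 0.7102/(4π·1.018) = 0.0555 W/m·K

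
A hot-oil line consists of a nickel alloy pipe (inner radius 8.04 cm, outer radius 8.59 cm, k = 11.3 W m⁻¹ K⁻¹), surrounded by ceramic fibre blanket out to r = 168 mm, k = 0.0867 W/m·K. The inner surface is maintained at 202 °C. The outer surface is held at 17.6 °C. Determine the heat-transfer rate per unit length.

Q' = 150 W/m

Treat each layer as a resistance in series:
  R'_nickel alloy = ln(0.0859/0.0804)/(2πk) = 0.06617/(2π·11.3) = 9.320×10^-4 m·K/W
  R'_ceramic fibre blanket = ln(0.168/0.0859)/(2πk) = 0.6708/(2π·0.0867) = 1.231 m·K/W
ΣR = 9.320×10^-4 + 1.231 = 1.232 m·K/W
Q' = ΔT/ΣR = (202 °C − 17.6 °C)/1.232 = 150 W/m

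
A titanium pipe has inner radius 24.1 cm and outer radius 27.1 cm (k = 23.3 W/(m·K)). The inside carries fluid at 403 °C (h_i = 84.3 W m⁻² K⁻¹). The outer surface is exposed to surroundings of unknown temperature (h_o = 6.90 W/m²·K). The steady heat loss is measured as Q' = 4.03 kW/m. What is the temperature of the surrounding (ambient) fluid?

T_out = 25.2 °C

Series resistances:
  R'_conv,in = 1/(2πr h) = 1/(2π·0.241·84.3) = 0.007834 m·K/W
  R'_titanium = ln(0.271/0.241)/(2πk) = 0.1173/(2π·23.3) = 8.014×10^-4 m·K/W
  R'_conv,out = 1/(2πr h) = 1/(2π·0.271·6.90) = 0.08511 m·K/W
ΣR = 0.09375 m·K/W
ΔT = Q'·ΣR = 4030 × 0.09375 = 377.8 K
Heat flows outward, so T_out = T_in − ΔT = 403 − 377.8 = 25.2 °C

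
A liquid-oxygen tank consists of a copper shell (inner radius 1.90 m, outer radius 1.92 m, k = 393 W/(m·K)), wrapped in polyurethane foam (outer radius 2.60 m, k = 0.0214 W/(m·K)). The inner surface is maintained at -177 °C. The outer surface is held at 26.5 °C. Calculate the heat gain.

Q = 402 W

Resistance network (inner→outer):
  R_copper = (1/1.90 − 1/1.92)/(4πk) = 0.005482/(4π·393) = 1.110×10^-6 K/W
  R_polyurethane foam = (1/1.92 − 1/2.60)/(4πk) = 0.1362/(4π·0.0214) = 0.5065 K/W
ΣR = 1.110×10^-6 + 0.5065 = 0.5065 K/W
Q = ΔT/ΣR = (-177 °C − 26.5 °C)/0.5065 = -402 W
(Negative Q ⇒ heat flows inward; heat gain = 402 W.)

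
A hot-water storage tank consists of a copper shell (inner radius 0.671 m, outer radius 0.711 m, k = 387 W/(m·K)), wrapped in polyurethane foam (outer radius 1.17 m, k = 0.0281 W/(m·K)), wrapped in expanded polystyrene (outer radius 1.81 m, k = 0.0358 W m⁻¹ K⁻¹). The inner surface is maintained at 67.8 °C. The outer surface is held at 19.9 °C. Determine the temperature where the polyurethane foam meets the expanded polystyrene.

T = 34.3 °C

Treat each layer as a resistance in series:
  R_copper = (1/0.671 − 1/0.711)/(4πk) = 0.08384/(4π·387) = 1.724×10^-5 K/W
  R_polyurethane foam = (1/0.711 − 1/1.17)/(4πk) = 0.5518/(4π·0.0281) = 1.563 K/W
  R_expanded polystyrene = (1/1.17 − 1/1.81)/(4πk) = 0.3022/(4π·0.0358) = 0.6718 K/W
ΣR = 1.724×10^-5 + 1.563 + 0.6718 = 2.235 K/W
Q = ΔT/ΣR = (67.8 °C − 19.9 °C)/2.235 = 21.43 W
From the inner boundary to the polyurethane foam/expanded polystyrene interface, ΣR_partial = 1.563 K/W.
T_interface = T_in − Q·ΣR_partial = 67.8 °C − (21.43)(1.563) = 34.3 °C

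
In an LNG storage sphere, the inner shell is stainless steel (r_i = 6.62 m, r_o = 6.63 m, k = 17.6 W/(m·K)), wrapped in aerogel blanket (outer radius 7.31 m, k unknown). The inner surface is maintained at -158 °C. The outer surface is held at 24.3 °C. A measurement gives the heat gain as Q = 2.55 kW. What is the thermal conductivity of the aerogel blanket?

ΣR = ΔT/Q = |-158 − 24.3|/2550 = 0.07149 K/W
Known resistances:
  R_stainless steel = (1/6.62 − 1/6.63)/(4πk) = 2.278×10^-4/(4π·17.6) = 1.030×10^-6 K/W
R_aerogel blanket = ΣR − ΣR_known = 0.07149 − 1.030×10^-6 = 0.07149 K/W
(1/r₁−1/r₂)/(4πk) = 0.07149 ⇒ k = 0.01403/(4π·0.07149) = 0.0156 W/m·K

k = 0.0156 W/m·K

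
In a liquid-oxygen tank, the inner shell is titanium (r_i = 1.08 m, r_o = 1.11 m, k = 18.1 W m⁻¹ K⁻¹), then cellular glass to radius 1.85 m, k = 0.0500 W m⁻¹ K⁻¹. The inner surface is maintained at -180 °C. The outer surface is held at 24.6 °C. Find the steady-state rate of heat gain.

Resistance network (inner→outer):
  R_titanium = (1/1.08 − 1/1.11)/(4πk) = 0.02503/(4π·18.1) = 1.100×10^-4 K/W
  R_cellular glass = (1/1.11 − 1/1.85)/(4πk) = 0.3604/(4π·0.0500) = 0.5735 K/W
ΣR = 1.100×10^-4 + 0.5735 = 0.5736 K/W
Q = ΔT/ΣR = (-180 °C − 24.6 °C)/0.5736 = -357 W
(Negative Q ⇒ heat flows inward; heat gain = 357 W.)

Q = 357 W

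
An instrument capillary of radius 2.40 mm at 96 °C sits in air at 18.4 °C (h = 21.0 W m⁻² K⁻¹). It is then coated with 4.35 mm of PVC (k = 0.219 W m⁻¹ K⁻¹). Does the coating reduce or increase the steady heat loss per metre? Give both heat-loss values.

increases: 24.6 → 41.4 W/m

Critical radius for a cylinder: r_cr = k/h = 0.0104 m = 1.04 cm.
Outer radius after coating: r₂ = 0.00240 + 0.00435 = 0.00675 m.
Since r₁ < r_cr and r₂ ≤ r_cr, the coating moves toward the maximum at r_cr — heat loss rises.
Bare: R = 1/(2πr₁h) = 3.158 m·K/W; Q = 77.6/3.158 = 24.6 W/m.
Coated: R = R_cond + R_conv = 1.874 m·K/W; Q = 77.6/1.874 = 41.4 W/m.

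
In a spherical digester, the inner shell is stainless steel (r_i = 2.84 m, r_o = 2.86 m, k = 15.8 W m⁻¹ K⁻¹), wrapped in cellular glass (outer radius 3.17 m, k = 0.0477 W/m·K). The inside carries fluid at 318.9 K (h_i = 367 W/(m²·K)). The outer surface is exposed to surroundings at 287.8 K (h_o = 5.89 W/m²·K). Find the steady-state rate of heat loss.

Treat each layer as a resistance in series:
  R_conv,in = 1/(4πr²h) = 1/(4π·2.84²·367) = 2.688×10^-5 K/W
  R_stainless steel = (1/2.84 − 1/2.86)/(4πk) = 0.002462/(4π·15.8) = 1.240×10^-5 K/W
  R_cellular glass = (1/2.86 − 1/3.17)/(4πk) = 0.03419/(4π·0.0477) = 0.05704 K/W
  R_conv,out = 1/(4πr²h) = 1/(4π·3.17²·5.89) = 0.001344 K/W
ΣR = 2.688×10^-5 + 1.240×10^-5 + 0.05704 + 0.001344 = 0.05842 K/W
Q = ΔT/ΣR = (318.9 K − 287.8 K)/0.05842 = 532 W

Q = 532 W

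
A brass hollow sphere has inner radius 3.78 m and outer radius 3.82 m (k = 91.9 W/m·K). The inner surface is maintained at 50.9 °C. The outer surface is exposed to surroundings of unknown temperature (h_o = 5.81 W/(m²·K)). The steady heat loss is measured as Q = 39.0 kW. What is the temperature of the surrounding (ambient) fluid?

T_out = 14.2 °C

Sum the resistances:
  R_brass = (1/3.78 − 1/3.82)/(4πk) = 0.002770/(4π·91.9) = 2.399×10^-6 K/W
  R_conv,out = 1/(4πr²h) = 1/(4π·3.82²·5.81) = 9.386×10^-4 K/W
ΣR = 9.410×10^-4 K/W
ΔT = Q·ΣR = 39000 × 9.410×10^-4 = 36.70 K
Heat flows outward, so T_out = T_in − ΔT = 50.9 − 36.70 = 14.2 °C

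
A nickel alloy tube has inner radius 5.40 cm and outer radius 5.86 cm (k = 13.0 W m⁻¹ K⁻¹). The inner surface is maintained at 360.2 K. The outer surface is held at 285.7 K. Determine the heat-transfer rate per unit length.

Q' = 2πk·ΔT/ln(r₂/r₁) = 2π × 13.0 × 74.5 / ln(0.0586/0.0540) = 74400 W/m

Q' = 74400 W/m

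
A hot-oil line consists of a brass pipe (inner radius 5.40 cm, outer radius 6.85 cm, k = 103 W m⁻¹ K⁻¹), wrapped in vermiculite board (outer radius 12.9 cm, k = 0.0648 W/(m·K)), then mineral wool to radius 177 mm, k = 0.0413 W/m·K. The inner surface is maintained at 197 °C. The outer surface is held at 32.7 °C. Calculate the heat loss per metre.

Treat each layer as a resistance in series:
  R'_brass = ln(0.0685/0.0540)/(2πk) = 0.2378/(2π·103) = 3.675×10^-4 m·K/W
  R'_vermiculite board = ln(0.129/0.0685)/(2πk) = 0.6330/(2π·0.0648) = 1.555 m·K/W
  R'_mineral wool = ln(0.177/0.129)/(2πk) = 0.3163/(2π·0.0413) = 1.219 m·K/W
ΣR = 3.675×10^-4 + 1.555 + 1.219 = 2.774 m·K/W
Q' = ΔT/ΣR = (197 °C − 32.7 °C)/2.774 = 59.2 W/m

Q' = 59.2 W/m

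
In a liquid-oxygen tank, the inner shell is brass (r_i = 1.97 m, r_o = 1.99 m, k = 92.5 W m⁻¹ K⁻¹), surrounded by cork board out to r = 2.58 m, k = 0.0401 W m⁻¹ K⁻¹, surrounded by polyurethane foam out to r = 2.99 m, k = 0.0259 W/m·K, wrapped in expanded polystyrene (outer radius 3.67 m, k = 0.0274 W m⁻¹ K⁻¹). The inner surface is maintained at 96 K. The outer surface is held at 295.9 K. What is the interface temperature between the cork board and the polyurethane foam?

T = 175.8 K

Series thermal resistances, inner to outer:
  R_brass = (1/1.97 − 1/1.99)/(4πk) = 0.005102/(4π·92.5) = 4.389×10^-6 K/W
  R_cork board = (1/1.99 − 1/2.58)/(4πk) = 0.1149/(4π·0.0401) = 0.2280 K/W
  R_polyurethane foam = (1/2.58 − 1/2.99)/(4πk) = 0.05315/(4π·0.0259) = 0.1633 K/W
  R_expanded polystyrene = (1/2.99 − 1/3.67)/(4πk) = 0.06197/(4π·0.0274) = 0.1800 K/W
ΣR = 4.389×10^-6 + 0.2280 + 0.1633 + 0.1800 = 0.5713 K/W
Q = ΔT/ΣR = (96 K − 295.9 K)/0.5713 = -349.9 W
From the inner boundary to the cork board/polyurethane foam interface, ΣR_partial = 0.2280 K/W.
T_interface = T_in − Q·ΣR_partial = 96 K − (-349.9)(0.2280) = 175.8 K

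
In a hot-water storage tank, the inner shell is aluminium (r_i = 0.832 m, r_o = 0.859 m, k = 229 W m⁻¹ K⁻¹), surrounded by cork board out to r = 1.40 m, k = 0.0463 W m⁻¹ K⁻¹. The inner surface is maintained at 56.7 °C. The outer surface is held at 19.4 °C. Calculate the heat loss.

Q = 48.2 W

Resistance network (inner→outer):
  R_aluminium = (1/0.832 − 1/0.859)/(4πk) = 0.03778/(4π·229) = 1.313×10^-5 K/W
  R_cork board = (1/0.859 − 1/1.40)/(4πk) = 0.4499/(4π·0.0463) = 0.7732 K/W
ΣR = 1.313×10^-5 + 0.7732 = 0.7732 K/W
Q = ΔT/ΣR = (56.7 °C − 19.4 °C)/0.7732 = 48.2 W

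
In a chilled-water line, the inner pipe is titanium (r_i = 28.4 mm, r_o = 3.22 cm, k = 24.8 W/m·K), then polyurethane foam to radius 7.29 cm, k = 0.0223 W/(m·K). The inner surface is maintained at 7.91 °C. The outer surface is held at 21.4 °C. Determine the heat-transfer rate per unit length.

Q' = 2.31 W/m

Resistance network (inner→outer):
  R'_titanium = ln(0.0322/0.0284)/(2πk) = 0.1256/(2π·24.8) = 8.059×10^-4 m·K/W
  R'_polyurethane foam = ln(0.0729/0.0322)/(2πk) = 0.8171/(2π·0.0223) = 5.832 m·K/W
ΣR = 8.059×10^-4 + 5.832 = 5.833 m·K/W
Q' = ΔT/ΣR = (7.91 °C − 21.4 °C)/5.833 = -2.31 W/m
(Negative Q' ⇒ heat flows inward; heat gain = 2.31 W/m.)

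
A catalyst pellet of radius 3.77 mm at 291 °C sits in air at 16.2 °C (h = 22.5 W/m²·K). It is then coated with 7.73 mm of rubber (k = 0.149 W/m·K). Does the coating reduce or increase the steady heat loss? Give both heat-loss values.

increases: 1.10 → 2.25 W

Critical radius for a sphere: r_cr = 2k/h = 0.0132 m = 1.32 cm.
Outer radius after coating: r₂ = 0.00377 + 0.00773 = 0.01150 m.
Since r₁ < r_cr and r₂ ≤ r_cr, the coating moves toward the maximum at r_cr — heat loss rises.
Bare: R = 1/(4πr₁²h) = 248.8 K/W; Q = 274.8/248.8 = 1.10 W.
Coated: R = R_cond + R_conv = 122.0 K/W; Q = 274.8/122.0 = 2.25 W.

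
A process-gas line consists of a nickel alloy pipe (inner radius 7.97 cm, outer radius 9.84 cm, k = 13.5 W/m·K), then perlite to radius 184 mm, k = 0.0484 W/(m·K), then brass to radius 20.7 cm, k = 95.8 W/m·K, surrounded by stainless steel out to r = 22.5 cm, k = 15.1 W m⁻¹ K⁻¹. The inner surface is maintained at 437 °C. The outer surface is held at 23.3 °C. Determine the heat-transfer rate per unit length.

Series thermal resistances, inner to outer:
  R'_nickel alloy = ln(0.0984/0.0797)/(2πk) = 0.2108/(2π·13.5) = 0.002485 m·K/W
  R'_perlite = ln(0.184/0.0984)/(2πk) = 0.6259/(2π·0.0484) = 2.058 m·K/W
  R'_brass = ln(0.207/0.184)/(2πk) = 0.1178/(2π·95.8) = 1.957×10^-4 m·K/W
  R'_stainless steel = ln(0.225/0.207)/(2πk) = 0.08338/(2π·15.1) = 8.788×10^-4 m·K/W
ΣR = 0.002485 + 2.058 + 1.957×10^-4 + 8.788×10^-4 = 2.062 m·K/W
Q' = ΔT/ΣR = (437 °C − 23.3 °C)/2.062 = 201 W/m

Q' = 201 W/m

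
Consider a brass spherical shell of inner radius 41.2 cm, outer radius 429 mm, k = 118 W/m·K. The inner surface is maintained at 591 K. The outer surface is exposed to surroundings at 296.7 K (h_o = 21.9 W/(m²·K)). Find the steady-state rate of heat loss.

Q = 14900 W

Treat each layer as a resistance in series:
  R_brass = (1/0.412 − 1/0.429)/(4πk) = 0.09618/(4π·118) = 6.486×10^-5 K/W
  R_conv,out = 1/(4πr²h) = 1/(4π·0.429²·21.9) = 0.01974 K/W
ΣR = 6.486×10^-5 + 0.01974 = 0.01980 K/W
Q = ΔT/ΣR = (591 K − 296.7 K)/0.01980 = 14900 W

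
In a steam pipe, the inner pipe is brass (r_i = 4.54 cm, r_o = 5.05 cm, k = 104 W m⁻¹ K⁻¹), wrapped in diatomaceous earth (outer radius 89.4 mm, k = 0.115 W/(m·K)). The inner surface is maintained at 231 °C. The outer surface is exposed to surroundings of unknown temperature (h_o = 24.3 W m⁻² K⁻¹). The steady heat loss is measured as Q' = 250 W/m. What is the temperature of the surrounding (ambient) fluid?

T_out = 15.0 °C

Sum the resistances:
  R'_brass = ln(0.0505/0.0454)/(2πk) = 0.1065/(2π·104) = 1.629×10^-4 m·K/W
  R'_diatomaceous earth = ln(0.0894/0.0505)/(2πk) = 0.5711/(2π·0.115) = 0.7904 m·K/W
  R'_conv,out = 1/(2πr h) = 1/(2π·0.0894·24.3) = 0.07326 m·K/W
ΣR = 0.8639 m·K/W
ΔT = Q'·ΣR = 250 × 0.8639 = 216.0 K
Heat flows outward, so T_out = T_in − ΔT = 231 − 216.0 = 15.0 °C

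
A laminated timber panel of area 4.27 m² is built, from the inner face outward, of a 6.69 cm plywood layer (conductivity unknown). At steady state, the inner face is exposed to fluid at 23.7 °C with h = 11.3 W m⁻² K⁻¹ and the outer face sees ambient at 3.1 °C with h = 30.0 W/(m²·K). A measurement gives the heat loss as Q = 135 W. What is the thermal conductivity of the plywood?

ΣR = ΔT/Q = |23.7 − 3.1|/135 = 0.1526 K/W
Known resistances:
  R_conv,in = 1/(hA) = 1/(11.3·4.27) = 0.02072 K/W
  R_conv,out = 1/(hA) = 1/(30.0·4.27) = 0.007806 K/W
R_plywood = ΣR − ΣR_known = 0.1526 − 0.02853 = 0.1241 K/W
L/(kA) = 0.1241 ⇒ k = 0.0669/(0.1241·4.27) = 0.126 W/m·K

k = 0.126 W/m·K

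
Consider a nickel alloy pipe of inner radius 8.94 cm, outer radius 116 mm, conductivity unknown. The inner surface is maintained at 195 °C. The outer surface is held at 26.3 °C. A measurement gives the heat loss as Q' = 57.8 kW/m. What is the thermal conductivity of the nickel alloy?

ΣR = ΔT/Q' = |195 − 26.3|/57800 = 0.002919 m·K/W
ln(r₂/r₁)/(2πk) = 0.002919 ⇒ k = 0.2605/(2π·0.002919) = 14.2 W/m·K

k = 14.2 W/m·K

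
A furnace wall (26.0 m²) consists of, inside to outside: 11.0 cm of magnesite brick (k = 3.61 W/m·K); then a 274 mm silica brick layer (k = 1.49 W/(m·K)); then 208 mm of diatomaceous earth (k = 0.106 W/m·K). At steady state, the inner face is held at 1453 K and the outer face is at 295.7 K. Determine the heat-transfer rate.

Resistance network (inner→outer):
  R_magnesite brick = L/(kA) = 0.110/(3.61·26.0) = 0.001172 K/W
  R_silica brick = L/(kA) = 0.274/(1.49·26.0) = 0.007073 K/W
  R_diatomaceous earth = L/(kA) = 0.208/(0.106·26.0) = 0.07547 K/W
ΣR = 0.001172 + 0.007073 + 0.07547 = 0.08371 K/W
Q = ΔT/ΣR = (1453 K − 295.7 K)/0.08371 = 13800 W

Q = 13.8 kW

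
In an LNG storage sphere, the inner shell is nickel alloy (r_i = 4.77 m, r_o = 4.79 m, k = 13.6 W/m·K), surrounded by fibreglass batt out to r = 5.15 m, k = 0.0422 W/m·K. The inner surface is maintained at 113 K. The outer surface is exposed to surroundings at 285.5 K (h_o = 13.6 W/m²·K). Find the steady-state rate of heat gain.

Q = 6.22 kW

Resistance network (inner→outer):
  R_nickel alloy = (1/4.77 − 1/4.79)/(4πk) = 8.753×10^-4/(4π·13.6) = 5.122×10^-6 K/W
  R_fibreglass batt = (1/4.79 − 1/5.15)/(4πk) = 0.01459/(4π·0.0422) = 0.02752 K/W
  R_conv,out = 1/(4πr²h) = 1/(4π·5.15²·13.6) = 2.206×10^-4 K/W
ΣR = 5.122×10^-6 + 0.02752 + 2.206×10^-4 = 0.02775 K/W
Q = ΔT/ΣR = (113 K − 285.5 K)/0.02775 = -6220 W
(Negative Q ⇒ heat flows inward; heat gain = 6220 W.)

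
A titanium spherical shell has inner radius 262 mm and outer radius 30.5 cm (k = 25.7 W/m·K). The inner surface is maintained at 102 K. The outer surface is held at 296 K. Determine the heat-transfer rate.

Q = 116 kW

Q = 4πk·ΔT/(1/r₁ − 1/r₂) = 4π × 25.7 × 194 / (1/0.262 − 1/0.305) = 1.16×10^5 W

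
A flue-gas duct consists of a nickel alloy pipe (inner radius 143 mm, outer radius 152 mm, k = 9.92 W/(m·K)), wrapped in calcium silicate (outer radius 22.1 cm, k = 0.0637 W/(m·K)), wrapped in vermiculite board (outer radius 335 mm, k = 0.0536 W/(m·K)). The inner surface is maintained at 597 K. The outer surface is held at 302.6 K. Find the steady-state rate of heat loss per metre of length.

Treat each layer as a resistance in series:
  R'_nickel alloy = ln(0.152/0.143)/(2πk) = 0.06104/(2π·9.92) = 9.793×10^-4 m·K/W
  R'_calcium silicate = ln(0.221/0.152)/(2πk) = 0.3743/(2π·0.0637) = 0.9351 m·K/W
  R'_vermiculite board = ln(0.335/0.221)/(2πk) = 0.4160/(2π·0.0536) = 1.235 m·K/W
ΣR = 9.793×10^-4 + 0.9351 + 1.235 = 2.171 m·K/W
Q' = ΔT/ΣR = (597 K − 302.6 K)/2.171 = 136 W/m

Q' = 136 W/m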